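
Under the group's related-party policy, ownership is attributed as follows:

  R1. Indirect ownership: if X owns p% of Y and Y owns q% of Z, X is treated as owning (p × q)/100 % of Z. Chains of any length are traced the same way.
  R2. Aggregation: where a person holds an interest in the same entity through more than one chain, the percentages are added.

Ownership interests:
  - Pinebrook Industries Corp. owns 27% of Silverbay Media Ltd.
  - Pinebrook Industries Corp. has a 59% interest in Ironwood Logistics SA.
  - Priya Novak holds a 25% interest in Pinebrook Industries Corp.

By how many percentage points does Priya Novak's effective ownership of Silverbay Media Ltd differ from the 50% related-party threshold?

Chain via Pinebrook Industries Corp. (R1): 25% × 27% = 6.75% of Silverbay Media Ltd.
6.75% falls short of the 50% threshold by 43.25 percentage points.

43.25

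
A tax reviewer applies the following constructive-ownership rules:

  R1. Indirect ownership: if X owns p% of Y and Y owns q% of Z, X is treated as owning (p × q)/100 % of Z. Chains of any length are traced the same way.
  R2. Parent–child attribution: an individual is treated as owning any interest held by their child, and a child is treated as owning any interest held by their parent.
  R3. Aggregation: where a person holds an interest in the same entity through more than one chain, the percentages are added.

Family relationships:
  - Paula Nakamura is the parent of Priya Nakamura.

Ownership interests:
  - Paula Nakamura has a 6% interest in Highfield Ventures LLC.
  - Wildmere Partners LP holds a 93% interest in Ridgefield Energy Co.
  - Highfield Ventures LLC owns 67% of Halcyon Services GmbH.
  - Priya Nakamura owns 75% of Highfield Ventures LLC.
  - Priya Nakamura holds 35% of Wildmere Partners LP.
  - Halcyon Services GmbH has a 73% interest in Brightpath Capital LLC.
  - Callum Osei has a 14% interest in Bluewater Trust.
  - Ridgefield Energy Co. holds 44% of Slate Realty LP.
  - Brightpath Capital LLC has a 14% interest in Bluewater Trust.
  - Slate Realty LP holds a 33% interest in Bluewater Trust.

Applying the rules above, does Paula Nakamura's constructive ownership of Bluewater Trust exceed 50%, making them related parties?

No

By parent–child attribution (R2), Paula Nakamura is treated as also owning Priya Nakamura's interest in Highfield Ventures LLC, giving 6% + 75% = 81%.
By parent–child attribution (R2), Paula Nakamura is treated as owning Priya Nakamura's 35% interest in Wildmere Partners LP.
Chain via Highfield Ventures LLC → Halcyon Services GmbH → Brightpath Capital LLC (R1): 81% × 67% × 73% × 14% = 5.546394% of Bluewater Trust.
Chain via Wildmere Partners LP → Ridgefield Energy Co. → Slate Realty LP (R1): 35% × 93% × 44% × 33% = 4.72626% of Bluewater Trust.
Aggregating (R3): 5.546394% + 4.72626% = 10.272654%.
10.272654% does not exceed the 50% threshold, so Paula is not a related party to Bluewater Trust.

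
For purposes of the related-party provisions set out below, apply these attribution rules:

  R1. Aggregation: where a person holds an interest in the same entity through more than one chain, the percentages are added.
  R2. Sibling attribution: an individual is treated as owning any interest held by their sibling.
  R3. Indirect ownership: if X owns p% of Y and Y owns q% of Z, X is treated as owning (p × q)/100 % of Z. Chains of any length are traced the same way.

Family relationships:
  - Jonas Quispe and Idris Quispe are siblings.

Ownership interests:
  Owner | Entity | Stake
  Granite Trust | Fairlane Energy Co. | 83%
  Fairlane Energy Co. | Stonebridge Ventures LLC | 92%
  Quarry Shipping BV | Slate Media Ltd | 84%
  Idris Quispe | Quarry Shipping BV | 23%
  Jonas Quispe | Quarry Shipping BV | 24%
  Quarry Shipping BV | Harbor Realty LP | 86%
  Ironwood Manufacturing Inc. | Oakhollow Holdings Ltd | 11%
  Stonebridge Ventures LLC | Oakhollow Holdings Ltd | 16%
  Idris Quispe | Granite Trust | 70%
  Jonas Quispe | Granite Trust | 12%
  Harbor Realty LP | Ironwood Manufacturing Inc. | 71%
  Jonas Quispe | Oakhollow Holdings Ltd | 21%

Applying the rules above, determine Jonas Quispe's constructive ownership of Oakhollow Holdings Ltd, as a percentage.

34.175234%

By sibling attribution (R2), Jonas Quispe is treated as also owning Idris Quispe's interest in Quarry Shipping BV, giving 24% + 23% = 47%.
By sibling attribution (R2), Jonas Quispe is treated as also owning Idris Quispe's interest in Granite Trust, giving 12% + 70% = 82%.
Chain via Quarry Shipping BV → Harbor Realty LP → Ironwood Manufacturing Inc. (R3): 47% × 86% × 71% × 11% = 3.156802% of Oakhollow Holdings Ltd.
Chain via Granite Trust → Fairlane Energy Co. → Stonebridge Ventures LLC (R3): 82% × 83% × 92% × 16% = 10.018432% of Oakhollow Holdings Ltd.
Direct interest in Oakhollow Holdings Ltd: 21%.
Aggregating (R1): 3.156802% + 10.018432% + 21% = 34.175234%.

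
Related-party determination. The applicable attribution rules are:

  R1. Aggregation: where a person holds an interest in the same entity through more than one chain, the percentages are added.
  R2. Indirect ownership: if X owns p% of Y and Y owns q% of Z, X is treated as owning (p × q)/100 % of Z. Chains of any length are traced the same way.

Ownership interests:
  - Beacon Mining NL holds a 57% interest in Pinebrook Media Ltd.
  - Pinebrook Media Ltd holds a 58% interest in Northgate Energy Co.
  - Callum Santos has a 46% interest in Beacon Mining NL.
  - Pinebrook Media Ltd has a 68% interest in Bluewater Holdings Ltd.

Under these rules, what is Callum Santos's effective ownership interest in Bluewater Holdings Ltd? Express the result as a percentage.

17.8296%

Chain via Beacon Mining NL → Pinebrook Media Ltd (R2): 46% × 57% × 68% = 17.8296% of Bluewater Holdings Ltd.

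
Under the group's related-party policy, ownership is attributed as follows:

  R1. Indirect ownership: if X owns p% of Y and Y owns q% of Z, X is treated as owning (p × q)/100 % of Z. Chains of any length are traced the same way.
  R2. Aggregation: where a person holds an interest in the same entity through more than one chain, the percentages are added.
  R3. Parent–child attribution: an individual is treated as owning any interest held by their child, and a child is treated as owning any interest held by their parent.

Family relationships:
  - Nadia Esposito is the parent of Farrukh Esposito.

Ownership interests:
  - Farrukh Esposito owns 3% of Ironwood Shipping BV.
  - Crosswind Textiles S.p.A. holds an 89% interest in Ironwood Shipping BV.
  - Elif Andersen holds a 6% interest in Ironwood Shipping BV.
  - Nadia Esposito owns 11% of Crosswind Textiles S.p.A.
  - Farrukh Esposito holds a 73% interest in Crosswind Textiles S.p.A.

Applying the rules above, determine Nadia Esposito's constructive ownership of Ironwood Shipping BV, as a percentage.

By parent–child attribution (R3), Nadia Esposito is treated as also owning Farrukh Esposito's interest in Crosswind Textiles S.p.A, giving 11% + 73% = 84%.
By parent–child attribution (R3), Nadia Esposito is treated as owning Farrukh Esposito's 3% interest in Ironwood Shipping BV.
Chain via Crosswind Textiles S.p.A. (R1): 84% × 89% = 74.76% of Ironwood Shipping BV.
Direct interest in Ironwood Shipping BV: 3%.
Aggregating (R2): 74.76% + 3% = 77.76%.

77.76%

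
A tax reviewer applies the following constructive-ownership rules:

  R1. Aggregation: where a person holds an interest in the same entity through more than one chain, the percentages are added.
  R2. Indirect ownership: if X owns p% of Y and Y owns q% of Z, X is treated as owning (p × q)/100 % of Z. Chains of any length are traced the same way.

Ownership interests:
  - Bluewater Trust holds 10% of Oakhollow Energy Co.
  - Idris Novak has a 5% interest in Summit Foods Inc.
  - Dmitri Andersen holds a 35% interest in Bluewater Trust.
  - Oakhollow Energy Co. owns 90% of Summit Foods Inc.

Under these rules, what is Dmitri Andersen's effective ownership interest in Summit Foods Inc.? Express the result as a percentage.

3.15%

Chain via Bluewater Trust → Oakhollow Energy Co. (R2): 35% × 10% × 90% = 3.15% of Summit Foods Inc.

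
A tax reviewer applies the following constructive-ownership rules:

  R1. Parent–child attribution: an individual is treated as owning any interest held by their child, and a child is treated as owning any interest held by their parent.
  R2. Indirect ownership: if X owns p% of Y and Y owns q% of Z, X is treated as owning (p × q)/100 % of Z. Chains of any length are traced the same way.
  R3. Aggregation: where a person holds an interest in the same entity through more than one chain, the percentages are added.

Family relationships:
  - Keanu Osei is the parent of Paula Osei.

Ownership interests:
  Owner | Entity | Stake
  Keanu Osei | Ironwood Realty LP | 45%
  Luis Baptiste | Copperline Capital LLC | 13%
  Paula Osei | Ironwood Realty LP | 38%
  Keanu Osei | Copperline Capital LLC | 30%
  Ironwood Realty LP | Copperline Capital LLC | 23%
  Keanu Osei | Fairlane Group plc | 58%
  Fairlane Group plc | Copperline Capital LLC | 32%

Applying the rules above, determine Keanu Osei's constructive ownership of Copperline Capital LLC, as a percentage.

By parent–child attribution (R1), Keanu Osei is treated as also owning Paula Osei's interest in Ironwood Realty LP, giving 45% + 38% = 83%.
Chain via Fairlane Group plc (R2): 58% × 32% = 18.56% of Copperline Capital LLC.
Chain via Ironwood Realty LP (R2): 83% × 23% = 19.09% of Copperline Capital LLC.
Direct interest in Copperline Capital LLC: 30%.
Aggregating (R3): 18.56% + 19.09% + 30% = 67.65%.

67.65%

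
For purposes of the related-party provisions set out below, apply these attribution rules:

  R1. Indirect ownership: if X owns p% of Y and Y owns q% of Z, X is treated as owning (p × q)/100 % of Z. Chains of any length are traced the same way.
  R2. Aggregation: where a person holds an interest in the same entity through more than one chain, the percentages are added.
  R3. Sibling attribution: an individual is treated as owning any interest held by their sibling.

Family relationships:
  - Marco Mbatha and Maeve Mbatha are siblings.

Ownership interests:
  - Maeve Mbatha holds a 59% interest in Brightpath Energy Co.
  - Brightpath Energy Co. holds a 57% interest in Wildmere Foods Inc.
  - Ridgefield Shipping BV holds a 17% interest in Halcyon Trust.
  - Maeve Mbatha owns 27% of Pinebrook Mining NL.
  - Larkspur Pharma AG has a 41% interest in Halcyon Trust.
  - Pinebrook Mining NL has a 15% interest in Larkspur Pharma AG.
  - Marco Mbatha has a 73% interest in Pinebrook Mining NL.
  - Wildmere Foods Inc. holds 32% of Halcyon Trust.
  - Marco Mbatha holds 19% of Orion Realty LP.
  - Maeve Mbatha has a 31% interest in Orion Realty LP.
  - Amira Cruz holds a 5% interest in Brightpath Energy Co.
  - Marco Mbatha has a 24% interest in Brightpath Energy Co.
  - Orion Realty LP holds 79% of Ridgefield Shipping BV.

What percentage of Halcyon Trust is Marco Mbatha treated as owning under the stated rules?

By sibling attribution (R3), Marco Mbatha is treated as also owning Maeve Mbatha's interest in Pinebrook Mining NL, giving 73% + 27% = 100%.
By sibling attribution (R3), Marco Mbatha is treated as also owning Maeve Mbatha's interest in Brightpath Energy Co, giving 24% + 59% = 83%.
By sibling attribution (R3), Marco Mbatha is treated as also owning Maeve Mbatha's interest in Orion Realty LP, giving 19% + 31% = 50%.
Chain via Pinebrook Mining NL → Larkspur Pharma AG (R1): 100% × 15% × 41% = 6.15% of Halcyon Trust.
Chain via Brightpath Energy Co. → Wildmere Foods Inc. (R1): 83% × 57% × 32% = 15.1392% of Halcyon Trust.
Chain via Orion Realty LP → Ridgefield Shipping BV (R1): 50% × 79% × 17% = 6.715% of Halcyon Trust.
Aggregating (R2): 6.15% + 15.1392% + 6.715% = 28.0042%.

28.0042%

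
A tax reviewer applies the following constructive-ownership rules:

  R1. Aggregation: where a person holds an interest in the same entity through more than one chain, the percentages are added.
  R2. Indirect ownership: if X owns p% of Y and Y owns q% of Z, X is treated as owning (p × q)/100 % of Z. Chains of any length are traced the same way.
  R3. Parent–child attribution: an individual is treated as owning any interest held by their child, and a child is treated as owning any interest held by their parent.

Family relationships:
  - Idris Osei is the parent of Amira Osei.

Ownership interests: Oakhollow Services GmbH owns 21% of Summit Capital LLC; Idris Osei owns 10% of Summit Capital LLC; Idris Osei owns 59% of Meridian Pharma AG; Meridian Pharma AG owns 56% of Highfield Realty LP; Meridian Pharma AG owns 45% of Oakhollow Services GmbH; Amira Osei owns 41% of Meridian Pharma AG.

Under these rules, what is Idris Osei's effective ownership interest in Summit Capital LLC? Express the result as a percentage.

19.45%

By parent–child attribution (R3), Idris Osei is treated as also owning Amira Osei's interest in Meridian Pharma AG, giving 59% + 41% = 100%.
Chain via Meridian Pharma AG → Oakhollow Services GmbH (R2): 100% × 45% × 21% = 9.45% of Summit Capital LLC.
Direct interest in Summit Capital LLC: 10%.
Aggregating (R1): 9.45% + 10% = 19.45%.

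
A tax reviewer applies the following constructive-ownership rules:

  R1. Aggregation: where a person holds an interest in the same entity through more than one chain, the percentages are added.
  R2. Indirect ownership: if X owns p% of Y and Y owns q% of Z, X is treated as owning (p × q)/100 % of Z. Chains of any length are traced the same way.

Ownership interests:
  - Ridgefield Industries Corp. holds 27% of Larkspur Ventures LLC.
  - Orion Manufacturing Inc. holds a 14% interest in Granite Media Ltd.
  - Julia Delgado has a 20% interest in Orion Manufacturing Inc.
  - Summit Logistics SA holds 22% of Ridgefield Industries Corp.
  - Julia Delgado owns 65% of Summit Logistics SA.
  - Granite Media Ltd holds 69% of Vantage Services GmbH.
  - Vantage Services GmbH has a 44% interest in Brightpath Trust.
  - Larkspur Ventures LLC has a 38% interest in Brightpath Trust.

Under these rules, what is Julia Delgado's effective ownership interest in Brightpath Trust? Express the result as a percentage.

2.31726%

Chain via Orion Manufacturing Inc. → Granite Media Ltd → Vantage Services GmbH (R2): 20% × 14% × 69% × 44% = 0.85008% of Brightpath Trust.
Chain via Summit Logistics SA → Ridgefield Industries Corp. → Larkspur Ventures LLC (R2): 65% × 22% × 27% × 38% = 1.46718% of Brightpath Trust.
Aggregating (R1): 0.85008% + 1.46718% = 2.31726%.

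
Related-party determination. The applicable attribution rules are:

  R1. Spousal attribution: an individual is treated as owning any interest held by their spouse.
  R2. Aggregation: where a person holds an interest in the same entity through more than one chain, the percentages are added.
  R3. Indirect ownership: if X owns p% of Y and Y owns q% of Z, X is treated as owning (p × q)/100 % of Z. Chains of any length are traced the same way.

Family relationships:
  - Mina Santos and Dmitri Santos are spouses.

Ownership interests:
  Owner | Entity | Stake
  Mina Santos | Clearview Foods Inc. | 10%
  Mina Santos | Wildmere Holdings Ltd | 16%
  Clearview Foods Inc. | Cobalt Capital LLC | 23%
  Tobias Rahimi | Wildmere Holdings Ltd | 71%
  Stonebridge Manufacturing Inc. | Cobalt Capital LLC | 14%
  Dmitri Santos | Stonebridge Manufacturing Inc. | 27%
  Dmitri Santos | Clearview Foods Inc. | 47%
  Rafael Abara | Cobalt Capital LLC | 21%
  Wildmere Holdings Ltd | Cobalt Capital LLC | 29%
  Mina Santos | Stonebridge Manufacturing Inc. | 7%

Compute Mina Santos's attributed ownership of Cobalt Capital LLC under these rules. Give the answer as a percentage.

By spousal attribution (R1), Mina Santos is treated as also owning Dmitri Santos's interest in Stonebridge Manufacturing Inc, giving 7% + 27% = 34%.
By spousal attribution (R1), Mina Santos is treated as also owning Dmitri Santos's interest in Clearview Foods Inc, giving 10% + 47% = 57%.
Chain via Stonebridge Manufacturing Inc. (R3): 34% × 14% = 4.76% of Cobalt Capital LLC.
Chain via Wildmere Holdings Ltd (R3): 16% × 29% = 4.64% of Cobalt Capital LLC.
Chain via Clearview Foods Inc. (R3): 57% × 23% = 13.11% of Cobalt Capital LLC.
Aggregating (R2): 4.76% + 4.64% + 13.11% = 22.51%.

22.51%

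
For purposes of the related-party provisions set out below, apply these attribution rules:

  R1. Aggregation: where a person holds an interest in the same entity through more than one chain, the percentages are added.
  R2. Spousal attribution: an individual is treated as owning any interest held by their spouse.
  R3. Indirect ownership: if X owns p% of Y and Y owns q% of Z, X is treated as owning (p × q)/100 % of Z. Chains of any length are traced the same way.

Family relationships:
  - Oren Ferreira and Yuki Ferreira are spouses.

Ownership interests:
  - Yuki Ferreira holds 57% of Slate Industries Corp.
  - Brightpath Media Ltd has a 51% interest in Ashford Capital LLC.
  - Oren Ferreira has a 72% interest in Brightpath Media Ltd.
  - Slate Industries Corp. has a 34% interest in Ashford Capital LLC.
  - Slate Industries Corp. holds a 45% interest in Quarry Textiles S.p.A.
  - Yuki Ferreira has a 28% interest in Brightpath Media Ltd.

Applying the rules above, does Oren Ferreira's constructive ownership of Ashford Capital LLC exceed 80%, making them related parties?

No

By spousal attribution (R2), Oren Ferreira is treated as also owning Yuki Ferreira's interest in Brightpath Media Ltd, giving 72% + 28% = 100%.
By spousal attribution (R2), Oren Ferreira is treated as owning Yuki Ferreira's 57% interest in Slate Industries Corp.
Chain via Brightpath Media Ltd (R3): 100% × 51% = 51% of Ashford Capital LLC.
Chain via Slate Industries Corp. (R3): 57% × 34% = 19.38% of Ashford Capital LLC.
Aggregating (R1): 51% + 19.38% = 70.38%.
70.38% does not exceed the 80% threshold, so Oren is not a related party to Ashford Capital LLC.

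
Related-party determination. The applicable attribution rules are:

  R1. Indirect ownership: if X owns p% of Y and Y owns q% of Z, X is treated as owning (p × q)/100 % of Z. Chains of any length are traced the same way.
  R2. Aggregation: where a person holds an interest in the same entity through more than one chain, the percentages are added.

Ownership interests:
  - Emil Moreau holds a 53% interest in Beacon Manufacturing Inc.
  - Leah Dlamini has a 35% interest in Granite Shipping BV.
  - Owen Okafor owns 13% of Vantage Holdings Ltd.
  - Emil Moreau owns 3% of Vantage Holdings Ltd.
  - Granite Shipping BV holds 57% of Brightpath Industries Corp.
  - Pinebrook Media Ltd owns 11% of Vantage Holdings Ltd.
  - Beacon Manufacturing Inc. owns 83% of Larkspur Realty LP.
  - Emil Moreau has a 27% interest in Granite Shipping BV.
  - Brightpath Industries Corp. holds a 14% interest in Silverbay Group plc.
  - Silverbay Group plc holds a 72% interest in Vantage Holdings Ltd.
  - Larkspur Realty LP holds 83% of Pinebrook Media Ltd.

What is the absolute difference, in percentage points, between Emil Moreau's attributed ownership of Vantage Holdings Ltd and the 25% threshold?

Chain via Beacon Manufacturing Inc. → Larkspur Realty LP → Pinebrook Media Ltd (R1): 53% × 83% × 83% × 11% = 4.016287% of Vantage Holdings Ltd.
Chain via Granite Shipping BV → Brightpath Industries Corp. → Silverbay Group plc (R1): 27% × 57% × 14% × 72% = 1.551312% of Vantage Holdings Ltd.
Direct interest in Vantage Holdings Ltd: 3%.
Aggregating (R2): 4.016287% + 1.551312% + 3% = 8.567599%.
8.567599% falls short of the 25% threshold by 16.432401 percentage points.

16.432401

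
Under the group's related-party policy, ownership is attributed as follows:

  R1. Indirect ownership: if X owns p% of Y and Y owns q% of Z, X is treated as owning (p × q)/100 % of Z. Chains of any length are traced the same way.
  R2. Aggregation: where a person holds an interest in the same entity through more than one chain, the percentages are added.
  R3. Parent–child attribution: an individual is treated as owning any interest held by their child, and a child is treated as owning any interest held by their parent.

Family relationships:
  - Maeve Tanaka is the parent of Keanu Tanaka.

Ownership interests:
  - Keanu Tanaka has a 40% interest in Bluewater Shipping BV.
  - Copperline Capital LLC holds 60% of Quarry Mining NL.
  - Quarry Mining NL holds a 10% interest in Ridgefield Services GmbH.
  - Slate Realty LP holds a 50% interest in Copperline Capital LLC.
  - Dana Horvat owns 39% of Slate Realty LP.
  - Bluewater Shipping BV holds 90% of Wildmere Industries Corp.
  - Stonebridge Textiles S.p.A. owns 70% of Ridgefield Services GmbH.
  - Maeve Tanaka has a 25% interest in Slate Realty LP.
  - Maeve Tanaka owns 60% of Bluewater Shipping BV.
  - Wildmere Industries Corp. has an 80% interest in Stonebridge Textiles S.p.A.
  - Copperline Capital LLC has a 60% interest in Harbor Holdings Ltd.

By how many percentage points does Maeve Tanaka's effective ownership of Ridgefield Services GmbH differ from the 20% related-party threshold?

By parent–child attribution (R3), Maeve Tanaka is treated as also owning Keanu Tanaka's interest in Bluewater Shipping BV, giving 60% + 40% = 100%.
Chain via Slate Realty LP → Copperline Capital LLC → Quarry Mining NL (R1): 25% × 50% × 60% × 10% = 0.75% of Ridgefield Services GmbH.
Chain via Bluewater Shipping BV → Wildmere Industries Corp. → Stonebridge Textiles S.p.A. (R1): 100% × 90% × 80% × 70% = 50.4% of Ridgefield Services GmbH.
Aggregating (R2): 0.75% + 50.4% = 51.15%.
51.15% exceeds the 20% threshold by 31.15 percentage points.

31.15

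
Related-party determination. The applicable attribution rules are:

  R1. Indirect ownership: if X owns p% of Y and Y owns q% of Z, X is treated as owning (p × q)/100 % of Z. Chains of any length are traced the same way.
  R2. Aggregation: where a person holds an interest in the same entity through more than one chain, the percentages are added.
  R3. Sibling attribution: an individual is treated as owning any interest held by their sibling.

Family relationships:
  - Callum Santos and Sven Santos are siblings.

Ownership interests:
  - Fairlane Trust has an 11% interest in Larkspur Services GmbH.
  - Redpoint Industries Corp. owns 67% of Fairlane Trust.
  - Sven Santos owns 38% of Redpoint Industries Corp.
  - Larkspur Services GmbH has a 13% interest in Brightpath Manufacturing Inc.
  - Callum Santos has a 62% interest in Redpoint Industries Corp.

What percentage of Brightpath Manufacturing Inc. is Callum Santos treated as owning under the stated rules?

0.9581%

By sibling attribution (R3), Callum Santos is treated as also owning Sven Santos's interest in Redpoint Industries Corp, giving 62% + 38% = 100%.
Chain via Redpoint Industries Corp. → Fairlane Trust → Larkspur Services GmbH (R1): 100% × 67% × 11% × 13% = 0.9581% of Brightpath Manufacturing Inc.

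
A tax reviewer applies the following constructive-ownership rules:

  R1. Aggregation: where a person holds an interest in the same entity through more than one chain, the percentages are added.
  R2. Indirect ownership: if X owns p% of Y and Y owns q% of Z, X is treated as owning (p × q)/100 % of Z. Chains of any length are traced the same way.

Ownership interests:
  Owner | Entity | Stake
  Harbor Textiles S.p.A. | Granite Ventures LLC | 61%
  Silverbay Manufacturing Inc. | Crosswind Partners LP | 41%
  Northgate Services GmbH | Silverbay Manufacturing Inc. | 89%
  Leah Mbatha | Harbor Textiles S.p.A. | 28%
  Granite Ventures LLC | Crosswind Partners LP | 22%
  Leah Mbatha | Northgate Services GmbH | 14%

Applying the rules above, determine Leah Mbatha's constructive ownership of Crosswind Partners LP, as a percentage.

Chain via Northgate Services GmbH → Silverbay Manufacturing Inc. (R2): 14% × 89% × 41% = 5.1086% of Crosswind Partners LP.
Chain via Harbor Textiles S.p.A. → Granite Ventures LLC (R2): 28% × 61% × 22% = 3.7576% of Crosswind Partners LP.
Aggregating (R1): 5.1086% + 3.7576% = 8.8662%.

8.8662%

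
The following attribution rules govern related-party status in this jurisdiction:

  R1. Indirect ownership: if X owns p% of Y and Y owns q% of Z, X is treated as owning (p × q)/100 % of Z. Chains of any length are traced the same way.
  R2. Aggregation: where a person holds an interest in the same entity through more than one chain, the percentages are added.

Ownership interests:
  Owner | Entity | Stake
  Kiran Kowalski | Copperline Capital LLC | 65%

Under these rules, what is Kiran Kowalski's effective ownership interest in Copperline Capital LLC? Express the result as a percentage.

Direct interest in Copperline Capital LLC: 65%.

65%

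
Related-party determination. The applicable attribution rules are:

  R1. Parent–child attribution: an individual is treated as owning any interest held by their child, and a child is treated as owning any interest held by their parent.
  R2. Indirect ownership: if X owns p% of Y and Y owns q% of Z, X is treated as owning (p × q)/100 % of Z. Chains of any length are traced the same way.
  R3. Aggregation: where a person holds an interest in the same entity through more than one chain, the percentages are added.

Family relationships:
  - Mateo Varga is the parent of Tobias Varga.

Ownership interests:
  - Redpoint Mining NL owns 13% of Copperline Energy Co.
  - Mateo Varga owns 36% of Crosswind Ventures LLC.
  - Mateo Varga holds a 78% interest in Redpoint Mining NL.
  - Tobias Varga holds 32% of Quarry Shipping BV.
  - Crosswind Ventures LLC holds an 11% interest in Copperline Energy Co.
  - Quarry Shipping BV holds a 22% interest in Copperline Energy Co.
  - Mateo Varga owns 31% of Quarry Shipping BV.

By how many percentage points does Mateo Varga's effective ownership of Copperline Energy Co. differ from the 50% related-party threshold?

22.04

By parent–child attribution (R1), Mateo Varga is treated as also owning Tobias Varga's interest in Quarry Shipping BV, giving 31% + 32% = 63%.
Chain via Quarry Shipping BV (R2): 63% × 22% = 13.86% of Copperline Energy Co.
Chain via Crosswind Ventures LLC (R2): 36% × 11% = 3.96% of Copperline Energy Co.
Chain via Redpoint Mining NL (R2): 78% × 13% = 10.14% of Copperline Energy Co.
Aggregating (R3): 13.86% + 3.96% + 10.14% = 27.96%.
27.96% falls short of the 50% threshold by 22.04 percentage points.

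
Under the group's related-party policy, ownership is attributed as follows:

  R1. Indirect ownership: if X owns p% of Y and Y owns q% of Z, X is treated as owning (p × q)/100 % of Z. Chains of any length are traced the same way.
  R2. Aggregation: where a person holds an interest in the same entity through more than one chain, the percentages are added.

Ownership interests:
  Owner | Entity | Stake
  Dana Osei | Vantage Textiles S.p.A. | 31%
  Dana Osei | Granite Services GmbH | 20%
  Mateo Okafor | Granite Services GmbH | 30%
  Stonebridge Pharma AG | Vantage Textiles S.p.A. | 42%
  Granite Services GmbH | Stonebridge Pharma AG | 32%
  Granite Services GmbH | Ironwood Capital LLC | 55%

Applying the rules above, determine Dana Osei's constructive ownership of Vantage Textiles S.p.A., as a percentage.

33.688%

Chain via Granite Services GmbH → Stonebridge Pharma AG (R1): 20% × 32% × 42% = 2.688% of Vantage Textiles S.p.A.
Direct interest in Vantage Textiles S.p.A: 31%.
Aggregating (R2): 2.688% + 31% = 33.688%.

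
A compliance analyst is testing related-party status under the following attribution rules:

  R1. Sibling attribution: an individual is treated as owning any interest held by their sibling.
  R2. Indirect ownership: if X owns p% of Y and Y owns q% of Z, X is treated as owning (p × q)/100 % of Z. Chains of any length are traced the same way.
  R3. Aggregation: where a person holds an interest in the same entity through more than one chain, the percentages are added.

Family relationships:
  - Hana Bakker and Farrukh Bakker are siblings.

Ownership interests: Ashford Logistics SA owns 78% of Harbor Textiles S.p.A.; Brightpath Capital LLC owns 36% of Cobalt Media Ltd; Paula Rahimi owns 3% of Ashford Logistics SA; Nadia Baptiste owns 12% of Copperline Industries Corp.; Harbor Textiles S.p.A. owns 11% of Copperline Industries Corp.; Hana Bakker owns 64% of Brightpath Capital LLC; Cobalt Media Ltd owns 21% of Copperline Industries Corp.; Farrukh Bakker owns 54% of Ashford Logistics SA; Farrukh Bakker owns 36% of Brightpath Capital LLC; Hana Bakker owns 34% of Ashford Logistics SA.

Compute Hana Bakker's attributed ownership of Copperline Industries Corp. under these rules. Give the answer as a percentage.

15.1104%

By sibling attribution (R1), Hana Bakker is treated as also owning Farrukh Bakker's interest in Brightpath Capital LLC, giving 64% + 36% = 100%.
By sibling attribution (R1), Hana Bakker is treated as also owning Farrukh Bakker's interest in Ashford Logistics SA, giving 34% + 54% = 88%.
Chain via Brightpath Capital LLC → Cobalt Media Ltd (R2): 100% × 36% × 21% = 7.56% of Copperline Industries Corp.
Chain via Ashford Logistics SA → Harbor Textiles S.p.A. (R2): 88% × 78% × 11% = 7.5504% of Copperline Industries Corp.
Aggregating (R3): 7.56% + 7.5504% = 15.1104%.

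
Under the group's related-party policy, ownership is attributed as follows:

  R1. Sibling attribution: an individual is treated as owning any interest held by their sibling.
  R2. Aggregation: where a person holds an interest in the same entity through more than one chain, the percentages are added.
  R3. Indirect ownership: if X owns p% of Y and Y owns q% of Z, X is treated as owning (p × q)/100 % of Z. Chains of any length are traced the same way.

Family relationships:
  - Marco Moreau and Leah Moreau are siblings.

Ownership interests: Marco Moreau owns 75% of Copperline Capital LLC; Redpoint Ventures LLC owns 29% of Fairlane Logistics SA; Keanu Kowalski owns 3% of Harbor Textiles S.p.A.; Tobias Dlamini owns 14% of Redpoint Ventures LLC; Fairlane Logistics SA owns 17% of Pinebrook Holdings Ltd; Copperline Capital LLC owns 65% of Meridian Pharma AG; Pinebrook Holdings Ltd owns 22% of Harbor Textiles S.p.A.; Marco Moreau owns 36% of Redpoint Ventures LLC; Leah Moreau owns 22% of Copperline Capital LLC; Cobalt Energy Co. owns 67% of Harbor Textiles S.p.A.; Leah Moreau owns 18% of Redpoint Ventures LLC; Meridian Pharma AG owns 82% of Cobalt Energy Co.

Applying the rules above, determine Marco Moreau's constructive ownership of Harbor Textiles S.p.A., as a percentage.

By sibling attribution (R1), Marco Moreau is treated as also owning Leah Moreau's interest in Copperline Capital LLC, giving 75% + 22% = 97%.
By sibling attribution (R1), Marco Moreau is treated as also owning Leah Moreau's interest in Redpoint Ventures LLC, giving 36% + 18% = 54%.
Chain via Copperline Capital LLC → Meridian Pharma AG → Cobalt Energy Co. (R3): 97% × 65% × 82% × 67% = 34.63967% of Harbor Textiles S.p.A.
Chain via Redpoint Ventures LLC → Fairlane Logistics SA → Pinebrook Holdings Ltd (R3): 54% × 29% × 17% × 22% = 0.585684% of Harbor Textiles S.p.A.
Aggregating (R2): 34.63967% + 0.585684% = 35.225354%.

35.225354%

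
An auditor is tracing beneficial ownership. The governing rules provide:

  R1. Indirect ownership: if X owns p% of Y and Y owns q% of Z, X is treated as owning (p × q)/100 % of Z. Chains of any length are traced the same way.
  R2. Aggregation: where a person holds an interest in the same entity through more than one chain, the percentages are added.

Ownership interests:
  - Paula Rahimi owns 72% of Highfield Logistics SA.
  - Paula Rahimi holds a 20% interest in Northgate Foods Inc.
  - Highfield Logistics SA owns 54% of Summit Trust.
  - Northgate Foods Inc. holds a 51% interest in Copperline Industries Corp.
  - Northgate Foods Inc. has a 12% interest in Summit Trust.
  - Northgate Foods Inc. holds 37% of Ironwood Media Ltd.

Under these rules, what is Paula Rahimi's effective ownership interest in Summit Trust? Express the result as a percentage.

41.28%

Chain via Highfield Logistics SA (R1): 72% × 54% = 38.88% of Summit Trust.
Chain via Northgate Foods Inc. (R1): 20% × 12% = 2.4% of Summit Trust.
Aggregating (R2): 38.88% + 2.4% = 41.28%.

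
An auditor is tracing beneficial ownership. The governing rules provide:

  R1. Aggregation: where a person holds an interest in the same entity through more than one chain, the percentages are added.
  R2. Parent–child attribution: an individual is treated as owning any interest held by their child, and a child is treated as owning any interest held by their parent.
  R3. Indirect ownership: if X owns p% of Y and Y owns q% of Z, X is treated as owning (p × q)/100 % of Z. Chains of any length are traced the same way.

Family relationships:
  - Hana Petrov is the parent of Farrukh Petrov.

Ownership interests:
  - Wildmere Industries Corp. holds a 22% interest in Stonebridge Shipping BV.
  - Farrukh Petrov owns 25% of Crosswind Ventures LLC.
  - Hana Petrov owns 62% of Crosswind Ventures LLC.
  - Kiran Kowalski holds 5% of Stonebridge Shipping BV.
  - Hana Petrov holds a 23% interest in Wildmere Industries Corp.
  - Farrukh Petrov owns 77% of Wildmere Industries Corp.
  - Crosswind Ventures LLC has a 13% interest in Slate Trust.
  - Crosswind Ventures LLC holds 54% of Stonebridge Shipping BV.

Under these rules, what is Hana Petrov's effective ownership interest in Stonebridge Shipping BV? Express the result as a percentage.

By parent–child attribution (R2), Hana Petrov is treated as also owning Farrukh Petrov's interest in Wildmere Industries Corp, giving 23% + 77% = 100%.
By parent–child attribution (R2), Hana Petrov is treated as also owning Farrukh Petrov's interest in Crosswind Ventures LLC, giving 62% + 25% = 87%.
Chain via Wildmere Industries Corp. (R3): 100% × 22% = 22% of Stonebridge Shipping BV.
Chain via Crosswind Ventures LLC (R3): 87% × 54% = 46.98% of Stonebridge Shipping BV.
Aggregating (R1): 22% + 46.98% = 68.98%.

68.98%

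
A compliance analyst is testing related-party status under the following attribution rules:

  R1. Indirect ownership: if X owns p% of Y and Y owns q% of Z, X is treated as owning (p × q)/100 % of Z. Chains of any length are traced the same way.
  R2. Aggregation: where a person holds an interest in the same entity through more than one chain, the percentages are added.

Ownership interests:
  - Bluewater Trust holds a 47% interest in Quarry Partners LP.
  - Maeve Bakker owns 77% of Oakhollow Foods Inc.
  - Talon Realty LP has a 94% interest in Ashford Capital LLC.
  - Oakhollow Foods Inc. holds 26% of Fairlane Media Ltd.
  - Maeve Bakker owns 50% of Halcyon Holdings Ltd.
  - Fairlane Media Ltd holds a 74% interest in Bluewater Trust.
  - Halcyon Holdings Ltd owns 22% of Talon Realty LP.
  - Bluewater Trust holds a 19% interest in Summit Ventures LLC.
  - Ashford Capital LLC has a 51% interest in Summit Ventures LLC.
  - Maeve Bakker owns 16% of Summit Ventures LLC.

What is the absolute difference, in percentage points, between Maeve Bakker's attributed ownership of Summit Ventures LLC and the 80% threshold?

55.911788

Chain via Oakhollow Foods Inc. → Fairlane Media Ltd → Bluewater Trust (R1): 77% × 26% × 74% × 19% = 2.814812% of Summit Ventures LLC.
Chain via Halcyon Holdings Ltd → Talon Realty LP → Ashford Capital LLC (R1): 50% × 22% × 94% × 51% = 5.2734% of Summit Ventures LLC.
Direct interest in Summit Ventures LLC: 16%.
Aggregating (R2): 2.814812% + 5.2734% + 16% = 24.088212%.
24.088212% falls short of the 80% threshold by 55.911788 percentage points.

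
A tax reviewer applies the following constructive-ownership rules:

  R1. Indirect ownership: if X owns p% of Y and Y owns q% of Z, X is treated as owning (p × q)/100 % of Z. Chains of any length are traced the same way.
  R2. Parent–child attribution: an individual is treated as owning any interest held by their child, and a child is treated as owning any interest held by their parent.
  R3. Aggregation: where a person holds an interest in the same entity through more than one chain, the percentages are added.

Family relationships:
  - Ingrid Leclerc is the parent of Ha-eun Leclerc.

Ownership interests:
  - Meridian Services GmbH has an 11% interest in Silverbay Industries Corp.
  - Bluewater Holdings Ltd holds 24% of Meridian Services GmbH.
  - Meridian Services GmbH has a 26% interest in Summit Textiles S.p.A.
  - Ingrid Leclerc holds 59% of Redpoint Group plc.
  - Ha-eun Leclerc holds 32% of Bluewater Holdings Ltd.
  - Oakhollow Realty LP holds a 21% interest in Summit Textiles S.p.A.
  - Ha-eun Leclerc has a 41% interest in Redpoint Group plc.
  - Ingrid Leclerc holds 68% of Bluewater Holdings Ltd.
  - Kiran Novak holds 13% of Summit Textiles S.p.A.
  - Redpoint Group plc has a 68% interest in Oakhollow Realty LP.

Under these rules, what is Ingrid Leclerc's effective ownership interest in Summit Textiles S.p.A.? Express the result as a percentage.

20.52%

By parent–child attribution (R2), Ingrid Leclerc is treated as also owning Ha-eun Leclerc's interest in Redpoint Group plc, giving 59% + 41% = 100%.
By parent–child attribution (R2), Ingrid Leclerc is treated as also owning Ha-eun Leclerc's interest in Bluewater Holdings Ltd, giving 68% + 32% = 100%.
Chain via Redpoint Group plc → Oakhollow Realty LP (R1): 100% × 68% × 21% = 14.28% of Summit Textiles S.p.A.
Chain via Bluewater Holdings Ltd → Meridian Services GmbH (R1): 100% × 24% × 26% = 6.24% of Summit Textiles S.p.A.
Aggregating (R3): 14.28% + 6.24% = 20.52%.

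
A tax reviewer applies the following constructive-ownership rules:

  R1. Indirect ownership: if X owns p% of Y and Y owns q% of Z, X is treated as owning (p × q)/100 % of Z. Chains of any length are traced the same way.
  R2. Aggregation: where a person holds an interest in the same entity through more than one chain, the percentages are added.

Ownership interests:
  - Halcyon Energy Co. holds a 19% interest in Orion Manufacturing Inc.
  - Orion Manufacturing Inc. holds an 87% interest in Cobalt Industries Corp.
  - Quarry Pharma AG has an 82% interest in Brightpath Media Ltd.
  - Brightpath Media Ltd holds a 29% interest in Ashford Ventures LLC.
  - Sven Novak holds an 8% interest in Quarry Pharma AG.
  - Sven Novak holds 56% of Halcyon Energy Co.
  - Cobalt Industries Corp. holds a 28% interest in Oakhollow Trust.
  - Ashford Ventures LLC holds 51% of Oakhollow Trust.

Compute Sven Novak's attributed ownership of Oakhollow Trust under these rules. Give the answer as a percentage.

3.562128%

Chain via Halcyon Energy Co. → Orion Manufacturing Inc. → Cobalt Industries Corp. (R1): 56% × 19% × 87% × 28% = 2.591904% of Oakhollow Trust.
Chain via Quarry Pharma AG → Brightpath Media Ltd → Ashford Ventures LLC (R1): 8% × 82% × 29% × 51% = 0.970224% of Oakhollow Trust.
Aggregating (R2): 2.591904% + 0.970224% = 3.562128%.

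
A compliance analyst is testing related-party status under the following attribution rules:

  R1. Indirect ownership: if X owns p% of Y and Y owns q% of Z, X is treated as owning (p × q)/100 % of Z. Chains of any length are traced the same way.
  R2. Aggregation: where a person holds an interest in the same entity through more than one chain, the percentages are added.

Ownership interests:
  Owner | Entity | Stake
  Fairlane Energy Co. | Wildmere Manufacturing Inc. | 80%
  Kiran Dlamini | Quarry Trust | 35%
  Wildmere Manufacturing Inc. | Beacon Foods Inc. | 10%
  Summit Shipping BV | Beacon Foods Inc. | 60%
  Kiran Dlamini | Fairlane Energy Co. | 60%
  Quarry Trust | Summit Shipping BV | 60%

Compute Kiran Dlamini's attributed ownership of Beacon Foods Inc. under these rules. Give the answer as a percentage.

Chain via Fairlane Energy Co. → Wildmere Manufacturing Inc. (R1): 60% × 80% × 10% = 4.8% of Beacon Foods Inc.
Chain via Quarry Trust → Summit Shipping BV (R1): 35% × 60% × 60% = 12.6% of Beacon Foods Inc.
Aggregating (R2): 4.8% + 12.6% = 17.4%.

17.4%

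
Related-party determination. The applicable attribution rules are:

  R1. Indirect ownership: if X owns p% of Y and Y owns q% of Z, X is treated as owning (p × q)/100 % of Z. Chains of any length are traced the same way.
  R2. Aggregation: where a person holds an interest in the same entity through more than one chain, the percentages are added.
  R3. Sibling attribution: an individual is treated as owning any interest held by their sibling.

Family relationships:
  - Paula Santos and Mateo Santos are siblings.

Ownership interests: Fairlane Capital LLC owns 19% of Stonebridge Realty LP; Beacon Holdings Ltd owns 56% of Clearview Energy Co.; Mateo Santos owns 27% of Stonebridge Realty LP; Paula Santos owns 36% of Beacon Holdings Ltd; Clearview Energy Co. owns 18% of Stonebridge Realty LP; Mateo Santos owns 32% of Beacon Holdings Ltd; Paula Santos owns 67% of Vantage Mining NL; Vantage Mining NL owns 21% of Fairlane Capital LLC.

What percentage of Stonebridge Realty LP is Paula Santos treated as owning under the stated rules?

36.5277%

By sibling attribution (R3), Paula Santos is treated as also owning Mateo Santos's interest in Beacon Holdings Ltd, giving 36% + 32% = 68%.
By sibling attribution (R3), Paula Santos is treated as owning Mateo Santos's 27% interest in Stonebridge Realty LP.
Chain via Beacon Holdings Ltd → Clearview Energy Co. (R1): 68% × 56% × 18% = 6.8544% of Stonebridge Realty LP.
Chain via Vantage Mining NL → Fairlane Capital LLC (R1): 67% × 21% × 19% = 2.6733% of Stonebridge Realty LP.
Direct interest in Stonebridge Realty LP: 27%.
Aggregating (R2): 6.8544% + 2.6733% + 27% = 36.5277%.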